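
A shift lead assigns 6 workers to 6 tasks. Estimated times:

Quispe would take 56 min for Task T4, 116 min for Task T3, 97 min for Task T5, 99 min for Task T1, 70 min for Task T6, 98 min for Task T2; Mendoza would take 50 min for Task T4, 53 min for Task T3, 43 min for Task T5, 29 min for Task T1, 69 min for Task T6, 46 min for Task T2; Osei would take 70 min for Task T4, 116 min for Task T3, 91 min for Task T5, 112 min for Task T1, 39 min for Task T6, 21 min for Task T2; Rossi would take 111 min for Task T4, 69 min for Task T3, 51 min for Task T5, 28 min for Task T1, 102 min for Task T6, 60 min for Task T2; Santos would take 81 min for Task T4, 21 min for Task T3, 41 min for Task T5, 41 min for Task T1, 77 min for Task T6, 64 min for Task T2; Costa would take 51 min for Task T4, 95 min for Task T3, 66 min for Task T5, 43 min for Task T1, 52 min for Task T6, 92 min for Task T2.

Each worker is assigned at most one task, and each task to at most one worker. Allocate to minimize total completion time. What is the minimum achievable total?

Min total: 221 min

Optimal: Quispe→Task T4 (56 min), Mendoza→Task T5 (43 min), Osei→Task T2 (21 min), Rossi→Task T1 (28 min), Santos→Task T3 (21 min), Costa→Task T6 (52 min) — total 56+43+21+28+21+52 = 221 min.
Min-entry greedy (repeatedly take the single cheapest remaining cell) gives 234 min, worse by 13.
Swapping Quispe↔Santos (Quispe→Task T3 116 min, Santos→Task T4 81 min) adds 120.
No other one-to-one assignment undercuts 221 min.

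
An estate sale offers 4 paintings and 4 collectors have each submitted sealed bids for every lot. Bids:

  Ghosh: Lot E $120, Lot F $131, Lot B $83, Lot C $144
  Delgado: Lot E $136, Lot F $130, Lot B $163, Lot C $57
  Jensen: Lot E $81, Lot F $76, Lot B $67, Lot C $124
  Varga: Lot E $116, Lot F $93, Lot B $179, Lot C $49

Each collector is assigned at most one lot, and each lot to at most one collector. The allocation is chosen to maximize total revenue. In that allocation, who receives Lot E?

Optimal: Ghosh→Lot F ($131), Delgado→Lot E ($136), Jensen→Lot C ($124), Varga→Lot B ($179) — total 131+136+124+179 = $570.
Max-entry greedy (repeatedly take the single best remaining cell) gives $535, worse by 35.
Swapping Ghosh↔Delgado (Ghosh→Lot E $120, Delgado→Lot F $130) loses 17.
Every other assignment is strictly worse.
Delgado's own top lot is Lot B ($163), but forcing Delgado→Lot B and reassigning the rest optimally gives only $534 — worse by 36.

Delgado receives Lot E.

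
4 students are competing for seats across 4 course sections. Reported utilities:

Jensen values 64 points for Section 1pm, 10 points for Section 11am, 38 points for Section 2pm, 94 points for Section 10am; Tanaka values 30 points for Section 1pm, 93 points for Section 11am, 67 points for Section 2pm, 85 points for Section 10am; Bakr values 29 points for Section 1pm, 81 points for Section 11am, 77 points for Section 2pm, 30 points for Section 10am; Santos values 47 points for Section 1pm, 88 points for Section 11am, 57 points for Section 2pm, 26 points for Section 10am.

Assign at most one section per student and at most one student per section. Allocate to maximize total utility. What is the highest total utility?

Optimal: Jensen→Section 1pm (64 points), Tanaka→Section 10am (85 points), Bakr→Section 2pm (77 points), Santos→Section 11am (88 points) — total 64+85+77+88 = 314 points.
Max-entry greedy (repeatedly take the single best remaining cell) gives 311 points, worse by 3.
Next-best assignment: Jensen→Section 10am, Tanaka→Section 11am, Bakr→Section 2pm, Santos→Section 1pm = 311 points.
Checked against all permutations: 314 points is optimal.

Max total: 314 points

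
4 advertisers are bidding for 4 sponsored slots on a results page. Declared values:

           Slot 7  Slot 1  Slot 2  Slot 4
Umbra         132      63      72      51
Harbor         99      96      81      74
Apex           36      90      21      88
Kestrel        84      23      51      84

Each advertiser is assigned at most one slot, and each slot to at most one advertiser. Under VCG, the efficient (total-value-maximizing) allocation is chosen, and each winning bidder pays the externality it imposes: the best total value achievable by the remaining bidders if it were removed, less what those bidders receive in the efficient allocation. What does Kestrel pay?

Efficient allocation: Umbra→Slot 7 ($132), Harbor→Slot 2 ($81), Apex→Slot 1 ($90), Kestrel→Slot 4 ($84); total welfare W = $387.
Kestrel receives Slot 4 at value $84, so the others get W − 84 = $303.
Without Kestrel: best allocation of the remaining 3 bidders over all 4 slots is Umbra→Slot 7 ($132), Harbor→Slot 1 ($96), Apex→Slot 4 ($88), total $316.
VCG payment = (others' best without Kestrel) − (others' welfare with Kestrel) = 316 − 303 = $13.

Kestrel pays $13.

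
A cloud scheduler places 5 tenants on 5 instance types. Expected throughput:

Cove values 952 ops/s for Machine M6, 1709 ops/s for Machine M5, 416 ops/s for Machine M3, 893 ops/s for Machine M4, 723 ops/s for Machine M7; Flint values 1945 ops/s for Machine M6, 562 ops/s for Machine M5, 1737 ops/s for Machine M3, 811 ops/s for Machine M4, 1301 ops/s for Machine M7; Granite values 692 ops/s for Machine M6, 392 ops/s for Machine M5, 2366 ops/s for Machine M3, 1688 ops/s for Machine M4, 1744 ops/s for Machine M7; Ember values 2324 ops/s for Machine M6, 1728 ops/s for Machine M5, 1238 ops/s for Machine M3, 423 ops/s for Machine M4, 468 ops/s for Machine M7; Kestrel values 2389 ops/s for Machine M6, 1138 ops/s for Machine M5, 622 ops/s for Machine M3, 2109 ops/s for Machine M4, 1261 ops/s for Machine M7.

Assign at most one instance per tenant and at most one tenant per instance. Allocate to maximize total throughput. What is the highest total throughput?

Max total: 9809 ops/s

Optimal: Cove→Machine M5 (1709 ops/s), Flint→Machine M7 (1301 ops/s), Granite→Machine M3 (2366 ops/s), Ember→Machine M6 (2324 ops/s), Kestrel→Machine M4 (2109 ops/s) — total 1709+1301+2366+2324+2109 = 9809 ops/s.
Next-best assignment: Cove→Machine M5, Flint→Machine M3, Granite→Machine M7, Ember→Machine M6, Kestrel→Machine M4 = 9623 ops/s.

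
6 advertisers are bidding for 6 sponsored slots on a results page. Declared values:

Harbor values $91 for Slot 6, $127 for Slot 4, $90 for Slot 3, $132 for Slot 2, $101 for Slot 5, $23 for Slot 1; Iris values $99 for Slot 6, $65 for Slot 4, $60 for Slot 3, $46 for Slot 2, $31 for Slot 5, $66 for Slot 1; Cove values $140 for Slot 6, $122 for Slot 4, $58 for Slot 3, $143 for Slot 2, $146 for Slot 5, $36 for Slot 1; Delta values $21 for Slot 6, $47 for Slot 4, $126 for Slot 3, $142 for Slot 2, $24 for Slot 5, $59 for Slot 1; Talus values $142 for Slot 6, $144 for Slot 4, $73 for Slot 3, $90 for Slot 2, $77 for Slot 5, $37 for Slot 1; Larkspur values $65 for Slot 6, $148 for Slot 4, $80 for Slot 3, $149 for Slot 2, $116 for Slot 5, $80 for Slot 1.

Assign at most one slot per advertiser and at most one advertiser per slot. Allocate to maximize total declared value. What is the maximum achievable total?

Maximum total: $760

Optimal: Harbor→Slot 2 ($132), Iris→Slot 1 ($66), Cove→Slot 5 ($146), Delta→Slot 3 ($126), Talus→Slot 6 ($142), Larkspur→Slot 4 ($148) — total 132+66+146+126+142+148 = $760.
Column-greedy (each slot in turn goes to its best remaining advertiser) gives $726, worse by 34.
Swapping Iris↔Cove (Iris→Slot 5 $31, Cove→Slot 1 $36) loses 145.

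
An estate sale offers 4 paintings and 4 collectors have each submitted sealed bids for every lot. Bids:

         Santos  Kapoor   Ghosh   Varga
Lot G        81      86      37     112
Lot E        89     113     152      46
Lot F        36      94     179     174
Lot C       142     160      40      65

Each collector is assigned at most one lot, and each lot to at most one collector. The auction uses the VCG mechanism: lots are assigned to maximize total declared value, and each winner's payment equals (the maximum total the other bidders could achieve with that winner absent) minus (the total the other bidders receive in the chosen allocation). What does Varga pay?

Varga pays $41.

Efficient allocation: Santos→Lot G ($81), Kapoor→Lot C ($160), Ghosh→Lot E ($152), Varga→Lot F ($174); total welfare W = $567.
Varga receives Lot F at value $174, so the others get W − 174 = $393.
Without Varga: best allocation of the remaining 3 bidders over all 4 lots is Santos→Lot C ($142), Kapoor→Lot E ($113), Ghosh→Lot F ($179), total $434.
VCG payment = (others' best without Varga) − (others' welfare with Varga) = 434 − 393 = $41.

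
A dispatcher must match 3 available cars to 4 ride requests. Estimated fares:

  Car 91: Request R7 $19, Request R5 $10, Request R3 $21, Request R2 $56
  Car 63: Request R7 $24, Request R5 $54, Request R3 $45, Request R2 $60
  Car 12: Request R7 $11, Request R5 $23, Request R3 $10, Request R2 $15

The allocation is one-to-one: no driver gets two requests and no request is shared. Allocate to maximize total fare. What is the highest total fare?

Maximum total: $124

Optimal: Car 91→Request R2 ($56), Car 63→Request R3 ($45), Car 12→Request R5 ($23) — total 56+45+23 = $124.
Next-best assignment: Car 91→Request R2, Car 63→Request R5, Car 12→Request R7 = $121.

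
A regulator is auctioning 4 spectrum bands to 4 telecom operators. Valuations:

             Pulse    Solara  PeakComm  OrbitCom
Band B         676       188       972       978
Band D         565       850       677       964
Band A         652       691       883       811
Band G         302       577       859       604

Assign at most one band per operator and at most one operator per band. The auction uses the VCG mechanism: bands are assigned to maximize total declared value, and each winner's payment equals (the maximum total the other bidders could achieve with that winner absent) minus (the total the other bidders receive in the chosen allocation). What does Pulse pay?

Pulse pays $24M.

Efficient allocation: Pulse→Band A ($652M), Solara→Band D ($850M), PeakComm→Band G ($859M), OrbitCom→Band B ($978M); total welfare W = $3339M.
Pulse receives Band A at value $652M, so the others get W − 652 = $2687M.
Without Pulse: best allocation of the remaining 3 bidders over all 4 bands is Solara→Band D ($850M), PeakComm→Band A ($883M), OrbitCom→Band B ($978M), total $2711M.
VCG payment = (others' best without Pulse) − (others' welfare with Pulse) = 2711 − 2687 = $24M.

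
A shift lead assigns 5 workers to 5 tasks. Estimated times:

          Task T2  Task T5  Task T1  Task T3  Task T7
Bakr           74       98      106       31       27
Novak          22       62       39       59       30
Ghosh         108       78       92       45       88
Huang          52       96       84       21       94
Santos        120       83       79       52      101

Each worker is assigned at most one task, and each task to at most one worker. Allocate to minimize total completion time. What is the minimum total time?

Minimum total: 227 min

Optimal: Bakr→Task T7 (27 min), Novak→Task T2 (22 min), Ghosh→Task T5 (78 min), Huang→Task T3 (21 min), Santos→Task T1 (79 min) — total 27+22+78+21+79 = 227 min.
Row-greedy (each worker in turn takes its cheapest remaining task) gives 261 min, worse by 34.
Next-best assignment: Bakr→Task T7, Novak→Task T2, Ghosh→Task T1, Huang→Task T3, Santos→Task T5 = 245 min.
Swapping Huang↔Santos (Huang→Task T1 84 min, Santos→Task T3 52 min) adds 36.
Every other assignment is strictly worse.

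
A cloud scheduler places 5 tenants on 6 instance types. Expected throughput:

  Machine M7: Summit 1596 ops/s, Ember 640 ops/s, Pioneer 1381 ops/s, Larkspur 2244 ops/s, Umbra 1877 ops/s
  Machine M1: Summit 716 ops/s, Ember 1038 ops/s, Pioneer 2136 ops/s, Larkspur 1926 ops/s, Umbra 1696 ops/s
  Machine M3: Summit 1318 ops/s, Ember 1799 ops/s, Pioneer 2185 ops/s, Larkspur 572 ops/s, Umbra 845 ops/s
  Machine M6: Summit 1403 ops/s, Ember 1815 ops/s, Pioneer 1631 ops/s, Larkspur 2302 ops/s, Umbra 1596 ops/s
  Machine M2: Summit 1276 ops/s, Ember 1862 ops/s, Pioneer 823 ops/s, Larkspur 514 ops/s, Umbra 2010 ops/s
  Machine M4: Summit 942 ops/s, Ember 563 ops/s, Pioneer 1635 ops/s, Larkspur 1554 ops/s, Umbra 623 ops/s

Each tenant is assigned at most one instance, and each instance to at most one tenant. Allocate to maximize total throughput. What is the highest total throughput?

Optimal: Summit→Machine M7 (1596 ops/s), Ember→Machine M3 (1799 ops/s), Pioneer→Machine M1 (2136 ops/s), Larkspur→Machine M6 (2302 ops/s), Umbra→Machine M2 (2010 ops/s) — total 1596+1799+2136+2302+2010 = 9843 ops/s.
Column-greedy (each instance in turn goes to its best remaining tenant) gives 9051 ops/s, worse by 792.
Swapping Pioneer↔Umbra (Pioneer→Machine M2 823 ops/s, Umbra→Machine M1 1696 ops/s) loses 1627.
Every other assignment is strictly worse.

Maximum total: 9843 ops/s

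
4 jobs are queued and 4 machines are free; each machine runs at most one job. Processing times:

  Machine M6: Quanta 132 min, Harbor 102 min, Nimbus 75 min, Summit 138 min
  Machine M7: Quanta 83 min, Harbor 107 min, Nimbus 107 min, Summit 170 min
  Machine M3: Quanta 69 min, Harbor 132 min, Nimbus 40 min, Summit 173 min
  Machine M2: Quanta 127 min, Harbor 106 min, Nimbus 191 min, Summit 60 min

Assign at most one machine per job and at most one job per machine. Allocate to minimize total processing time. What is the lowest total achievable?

Optimal: Quanta→Machine M7 (83 min), Harbor→Machine M6 (102 min), Nimbus→Machine M3 (40 min), Summit→Machine M2 (60 min) — total 83+102+40+60 = 285 min.
Row-greedy (each job in turn takes its cheapest remaining machine) gives 338 min, worse by 53.
Every other assignment is strictly worse.

Min total: 285 min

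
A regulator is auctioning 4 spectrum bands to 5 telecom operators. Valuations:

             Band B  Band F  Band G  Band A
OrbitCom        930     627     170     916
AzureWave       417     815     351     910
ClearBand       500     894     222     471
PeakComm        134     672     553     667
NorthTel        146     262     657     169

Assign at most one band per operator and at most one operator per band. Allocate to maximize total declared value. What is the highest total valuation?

Maximum total: $3391M

Optimal: OrbitCom→Band B ($930M), ClearBand→Band F ($894M), NorthTel→Band G ($657M), AzureWave→Band A ($910M) — total 930+894+657+910 = $3391M.
Row-greedy (each operator in turn takes its best remaining band) gives $3287M, worse by 104.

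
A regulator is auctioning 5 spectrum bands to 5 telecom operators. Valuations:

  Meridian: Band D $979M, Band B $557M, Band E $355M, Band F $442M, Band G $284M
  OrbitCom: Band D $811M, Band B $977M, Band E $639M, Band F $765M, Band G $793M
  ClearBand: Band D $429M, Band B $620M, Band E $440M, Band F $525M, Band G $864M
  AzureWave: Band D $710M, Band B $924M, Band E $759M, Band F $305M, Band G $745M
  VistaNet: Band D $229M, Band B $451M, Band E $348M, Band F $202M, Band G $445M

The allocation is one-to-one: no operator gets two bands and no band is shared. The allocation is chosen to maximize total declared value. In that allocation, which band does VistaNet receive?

VistaNet receives Band E.

This is the linear assignment problem.
Optimal: Meridian→Band D ($979M), OrbitCom→Band F ($765M), ClearBand→Band G ($864M), AzureWave→Band B ($924M), VistaNet→Band E ($348M) — total 979+765+864+924+348 = $3880M.
Next-best assignment: Meridian→Band D, OrbitCom→Band F, ClearBand→Band G, AzureWave→Band E, VistaNet→Band B = $3818M.
Checked against all permutations: $3880M is optimal.
VistaNet's own top band is Band B ($451M), but forcing VistaNet→Band B and reassigning the rest optimally gives only $3818M — worse by 62.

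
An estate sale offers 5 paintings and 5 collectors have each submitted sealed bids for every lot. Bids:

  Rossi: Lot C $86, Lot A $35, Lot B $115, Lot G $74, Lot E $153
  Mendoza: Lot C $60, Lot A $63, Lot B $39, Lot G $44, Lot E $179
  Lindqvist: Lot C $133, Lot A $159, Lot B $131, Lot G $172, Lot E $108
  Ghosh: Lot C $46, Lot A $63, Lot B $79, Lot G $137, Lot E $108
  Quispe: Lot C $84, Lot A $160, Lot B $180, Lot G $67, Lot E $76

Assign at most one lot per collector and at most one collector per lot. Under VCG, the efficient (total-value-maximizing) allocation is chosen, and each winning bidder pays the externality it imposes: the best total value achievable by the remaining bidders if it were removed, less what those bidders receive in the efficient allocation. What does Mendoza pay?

Efficient allocation: Rossi→Lot C ($86), Mendoza→Lot E ($179), Lindqvist→Lot A ($159), Ghosh→Lot G ($137), Quispe→Lot B ($180); total welfare W = $741.
Mendoza receives Lot E at value $179, so the others get W − 179 = $562.
Without Mendoza: best allocation of the remaining 4 bidders over all 5 lots is Rossi→Lot E ($153), Lindqvist→Lot A ($159), Ghosh→Lot G ($137), Quispe→Lot B ($180), total $629.
VCG payment = (others' best without Mendoza) − (others' welfare with Mendoza) = 629 − 562 = $67.

Mendoza pays $67.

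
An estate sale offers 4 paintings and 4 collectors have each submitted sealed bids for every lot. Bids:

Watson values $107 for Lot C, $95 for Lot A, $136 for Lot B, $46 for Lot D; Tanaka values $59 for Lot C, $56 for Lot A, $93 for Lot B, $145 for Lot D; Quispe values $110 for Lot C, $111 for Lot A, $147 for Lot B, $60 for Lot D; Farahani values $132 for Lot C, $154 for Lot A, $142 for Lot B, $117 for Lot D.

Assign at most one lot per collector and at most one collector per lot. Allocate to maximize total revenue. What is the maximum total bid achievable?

Optimal: Watson→Lot C ($107), Tanaka→Lot D ($145), Quispe→Lot B ($147), Farahani→Lot A ($154) — total 107+145+147+154 = $553.
Column-greedy (each lot in turn goes to its best remaining collector) gives $524, worse by 29.
Next-best assignment: Watson→Lot B, Tanaka→Lot D, Quispe→Lot C, Farahani→Lot A = $545.

Max total: $553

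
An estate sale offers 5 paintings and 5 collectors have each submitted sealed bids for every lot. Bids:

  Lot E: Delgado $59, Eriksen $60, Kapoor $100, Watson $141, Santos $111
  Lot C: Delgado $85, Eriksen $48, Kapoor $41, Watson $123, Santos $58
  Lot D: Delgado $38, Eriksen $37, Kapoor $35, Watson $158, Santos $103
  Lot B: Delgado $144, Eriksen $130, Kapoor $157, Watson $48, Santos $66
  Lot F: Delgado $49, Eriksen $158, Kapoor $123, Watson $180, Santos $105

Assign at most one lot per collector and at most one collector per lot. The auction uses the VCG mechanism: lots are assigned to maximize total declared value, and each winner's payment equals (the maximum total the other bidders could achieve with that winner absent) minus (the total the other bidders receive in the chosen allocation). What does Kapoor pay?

Kapoor pays $59.

Efficient allocation: Delgado→Lot C ($85), Eriksen→Lot F ($158), Kapoor→Lot B ($157), Watson→Lot D ($158), Santos→Lot E ($111); total welfare W = $669.
Kapoor receives Lot B at value $157, so the others get W − 157 = $512.
Without Kapoor: best allocation of the remaining 4 bidders over all 5 lots is Delgado→Lot B ($144), Eriksen→Lot F ($158), Watson→Lot D ($158), Santos→Lot E ($111), total $571.
VCG payment = (others' best without Kapoor) − (others' welfare with Kapoor) = 571 − 512 = $59.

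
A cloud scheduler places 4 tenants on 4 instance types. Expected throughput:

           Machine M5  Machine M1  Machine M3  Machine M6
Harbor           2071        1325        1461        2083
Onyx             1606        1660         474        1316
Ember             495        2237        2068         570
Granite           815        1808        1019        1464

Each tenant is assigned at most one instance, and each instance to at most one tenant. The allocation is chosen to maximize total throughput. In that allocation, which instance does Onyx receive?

This is a one-to-one assignment (maximum-weight bipartite matching).
Optimal: Harbor→Machine M6 (2083 ops/s), Onyx→Machine M5 (1606 ops/s), Ember→Machine M3 (2068 ops/s), Granite→Machine M1 (1808 ops/s) — total 2083+1606+2068+1808 = 7565 ops/s.
Column-greedy (each instance in turn goes to its best remaining tenant) gives 6643 ops/s, worse by 922.
Next-best assignment: Harbor→Machine M5, Onyx→Machine M1, Ember→Machine M3, Granite→Machine M6 = 7263 ops/s.
Swapping Granite↔Harbor (Granite→Machine M6 1464 ops/s, Harbor→Machine M1 1325 ops/s) loses 1102.
Onyx's own top instance is Machine M1 (1660 ops/s), but forcing Onyx→Machine M1 and reassigning the rest optimally gives only 7263 ops/s — worse by 302.

Onyx receives Machine M5.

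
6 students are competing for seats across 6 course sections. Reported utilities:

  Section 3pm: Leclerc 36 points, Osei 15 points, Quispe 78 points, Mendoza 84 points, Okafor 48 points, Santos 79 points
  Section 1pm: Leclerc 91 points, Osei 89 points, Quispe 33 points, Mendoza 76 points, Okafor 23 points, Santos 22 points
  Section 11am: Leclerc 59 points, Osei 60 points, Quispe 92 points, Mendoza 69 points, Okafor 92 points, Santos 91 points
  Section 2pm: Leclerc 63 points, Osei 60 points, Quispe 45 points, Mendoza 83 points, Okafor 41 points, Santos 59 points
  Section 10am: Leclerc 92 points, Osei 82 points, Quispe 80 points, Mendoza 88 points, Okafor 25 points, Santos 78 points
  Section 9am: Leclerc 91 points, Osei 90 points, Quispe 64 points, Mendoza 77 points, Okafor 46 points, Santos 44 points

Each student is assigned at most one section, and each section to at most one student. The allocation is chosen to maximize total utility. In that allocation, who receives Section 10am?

Optimal: Leclerc→Section 1pm (91 points), Osei→Section 9am (90 points), Quispe→Section 10am (80 points), Mendoza→Section 2pm (83 points), Okafor→Section 11am (92 points), Santos→Section 3pm (79 points) — total 91+90+80+83+92+79 = 515 points.
Row-greedy (each student in turn takes its best remaining section) gives 421 points, worse by 94.
Every other assignment is strictly worse.
Quispe's own top section is Section 11am (92 points), but forcing Quispe→Section 11am and reassigning the rest optimally gives only 482 points — worse by 33.

Quispe receives Section 10am.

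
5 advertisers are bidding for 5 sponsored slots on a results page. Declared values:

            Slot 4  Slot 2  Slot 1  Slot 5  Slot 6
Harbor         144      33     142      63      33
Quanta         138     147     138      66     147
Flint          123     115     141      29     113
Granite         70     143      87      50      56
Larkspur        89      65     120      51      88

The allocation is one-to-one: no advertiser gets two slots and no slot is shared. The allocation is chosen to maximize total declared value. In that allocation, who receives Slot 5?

Larkspur receives Slot 5.

Optimal: Harbor→Slot 4 ($144), Quanta→Slot 6 ($147), Flint→Slot 1 ($141), Granite→Slot 2 ($143), Larkspur→Slot 5 ($51) — total 144+147+141+143+51 = $626.
Next-best assignment: Harbor→Slot 1, Quanta→Slot 6, Flint→Slot 4, Granite→Slot 2, Larkspur→Slot 5 = $606.
Checked against all permutations: $626 is optimal.
Larkspur's own top slot is Slot 1 ($120), but forcing Larkspur→Slot 1 and reassigning the rest optimally gives only $596 — worse by 30.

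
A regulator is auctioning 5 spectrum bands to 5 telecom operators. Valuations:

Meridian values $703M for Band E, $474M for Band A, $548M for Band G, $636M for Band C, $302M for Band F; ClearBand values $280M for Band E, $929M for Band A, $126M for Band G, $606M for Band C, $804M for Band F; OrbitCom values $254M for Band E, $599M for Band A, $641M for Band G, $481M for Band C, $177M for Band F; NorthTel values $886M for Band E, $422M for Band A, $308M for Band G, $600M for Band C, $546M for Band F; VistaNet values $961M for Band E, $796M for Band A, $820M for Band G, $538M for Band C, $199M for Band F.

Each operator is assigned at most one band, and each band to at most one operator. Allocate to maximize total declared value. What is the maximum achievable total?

Max total: $3763M

This is a one-to-one assignment (maximum-weight bipartite matching).
Optimal: Meridian→Band C ($636M), ClearBand→Band F ($804M), OrbitCom→Band G ($641M), NorthTel→Band E ($886M), VistaNet→Band A ($796M) — total 636+804+641+886+796 = $3763M.
Row-greedy (each operator in turn takes its best remaining band) gives $3072M, worse by 691.
Checked against all permutations: $3763M is optimal.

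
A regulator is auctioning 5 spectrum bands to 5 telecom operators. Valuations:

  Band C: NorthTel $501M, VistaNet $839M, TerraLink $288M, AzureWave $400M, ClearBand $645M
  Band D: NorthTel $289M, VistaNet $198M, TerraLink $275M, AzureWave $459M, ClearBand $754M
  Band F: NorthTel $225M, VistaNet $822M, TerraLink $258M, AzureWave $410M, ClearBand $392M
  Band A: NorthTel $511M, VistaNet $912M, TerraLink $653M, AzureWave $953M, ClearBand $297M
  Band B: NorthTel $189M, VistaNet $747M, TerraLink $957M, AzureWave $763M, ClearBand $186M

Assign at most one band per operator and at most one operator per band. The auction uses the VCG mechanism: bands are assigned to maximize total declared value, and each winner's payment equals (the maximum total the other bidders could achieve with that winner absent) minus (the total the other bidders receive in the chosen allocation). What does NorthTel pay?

NorthTel pays $17M.

Efficient allocation: NorthTel→Band C ($501M), VistaNet→Band F ($822M), TerraLink→Band B ($957M), AzureWave→Band A ($953M), ClearBand→Band D ($754M); total welfare W = $3987M.
NorthTel receives Band C at value $501M, so the others get W − 501 = $3486M.
Without NorthTel: best allocation of the remaining 4 bidders over all 5 bands is VistaNet→Band C ($839M), TerraLink→Band B ($957M), AzureWave→Band A ($953M), ClearBand→Band D ($754M), total $3503M.
VCG payment = (others' best without NorthTel) − (others' welfare with NorthTel) = 3503 − 3486 = $17M.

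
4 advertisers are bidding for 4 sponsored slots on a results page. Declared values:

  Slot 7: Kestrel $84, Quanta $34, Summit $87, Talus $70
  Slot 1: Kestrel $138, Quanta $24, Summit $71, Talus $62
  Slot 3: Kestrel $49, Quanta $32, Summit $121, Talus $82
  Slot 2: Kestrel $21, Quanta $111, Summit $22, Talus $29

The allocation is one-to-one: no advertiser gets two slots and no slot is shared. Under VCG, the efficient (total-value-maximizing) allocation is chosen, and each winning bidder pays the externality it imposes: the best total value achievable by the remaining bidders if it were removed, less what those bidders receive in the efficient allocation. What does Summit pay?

Efficient allocation: Kestrel→Slot 1 ($138), Quanta→Slot 2 ($111), Summit→Slot 3 ($121), Talus→Slot 7 ($70); total welfare W = $440.
Summit receives Slot 3 at value $121, so the others get W − 121 = $319.
Without Summit: best allocation of the remaining 3 bidders over all 4 slots is Kestrel→Slot 1 ($138), Quanta→Slot 2 ($111), Talus→Slot 3 ($82), total $331.
VCG payment = (others' best without Summit) − (others' welfare with Summit) = 331 − 319 = $12.

Summit pays $12.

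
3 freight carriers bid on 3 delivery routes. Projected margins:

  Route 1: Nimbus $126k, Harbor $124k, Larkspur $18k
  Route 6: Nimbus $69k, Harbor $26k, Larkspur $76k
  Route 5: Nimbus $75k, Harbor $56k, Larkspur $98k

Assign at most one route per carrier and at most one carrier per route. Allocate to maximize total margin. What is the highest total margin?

This is a one-to-one assignment (maximum-weight bipartite matching).
Optimal: Nimbus→Route 6 ($69k), Harbor→Route 1 ($124k), Larkspur→Route 5 ($98k) — total 69+124+98 = $291k.
Row-greedy (each carrier in turn takes its best remaining route) gives $258k, worse by 33.
Next-best assignment: Nimbus→Route 5, Harbor→Route 1, Larkspur→Route 6 = $275k.
Swapping Harbor↔Larkspur (Harbor→Route 5 $56k, Larkspur→Route 1 $18k) loses 148.

Max total: $291k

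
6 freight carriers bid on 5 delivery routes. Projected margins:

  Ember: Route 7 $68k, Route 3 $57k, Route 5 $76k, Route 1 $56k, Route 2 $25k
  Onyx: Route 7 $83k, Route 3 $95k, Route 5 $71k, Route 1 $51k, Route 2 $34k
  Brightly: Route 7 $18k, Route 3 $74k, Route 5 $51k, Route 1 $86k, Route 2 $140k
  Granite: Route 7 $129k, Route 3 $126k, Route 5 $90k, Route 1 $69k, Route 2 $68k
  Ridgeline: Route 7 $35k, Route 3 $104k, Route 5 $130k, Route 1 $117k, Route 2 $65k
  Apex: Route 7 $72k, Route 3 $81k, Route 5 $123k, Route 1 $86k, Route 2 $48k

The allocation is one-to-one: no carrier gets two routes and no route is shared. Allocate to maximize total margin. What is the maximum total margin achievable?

Max total: $604k

Optimal: Granite→Route 7 ($129k), Onyx→Route 3 ($95k), Apex→Route 5 ($123k), Ridgeline→Route 1 ($117k), Brightly→Route 2 ($140k) — total 129+95+123+117+140 = $604k.
Max-entry greedy (repeatedly take the single best remaining cell) gives $580k, worse by 24.
Every other assignment is strictly worse.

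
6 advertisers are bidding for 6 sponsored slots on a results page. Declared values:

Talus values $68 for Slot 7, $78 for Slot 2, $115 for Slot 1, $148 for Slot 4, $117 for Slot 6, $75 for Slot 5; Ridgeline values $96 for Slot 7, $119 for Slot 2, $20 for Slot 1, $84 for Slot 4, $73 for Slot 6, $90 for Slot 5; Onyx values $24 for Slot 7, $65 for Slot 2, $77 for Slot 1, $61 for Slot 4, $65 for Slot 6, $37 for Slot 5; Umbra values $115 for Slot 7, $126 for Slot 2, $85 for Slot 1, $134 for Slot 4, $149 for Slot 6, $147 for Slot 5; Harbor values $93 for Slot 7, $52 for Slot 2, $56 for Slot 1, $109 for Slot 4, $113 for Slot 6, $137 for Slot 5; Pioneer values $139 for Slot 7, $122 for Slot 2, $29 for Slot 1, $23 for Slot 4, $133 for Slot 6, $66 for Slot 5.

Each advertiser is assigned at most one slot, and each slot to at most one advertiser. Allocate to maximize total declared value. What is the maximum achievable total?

Optimal: Talus→Slot 4 ($148), Ridgeline→Slot 2 ($119), Onyx→Slot 1 ($77), Umbra→Slot 6 ($149), Harbor→Slot 5 ($137), Pioneer→Slot 7 ($139) — total 148+119+77+149+137+139 = $769.
Column-greedy (each slot in turn goes to its best remaining advertiser) gives $599, worse by 170.
Next-best assignment: Talus→Slot 4, Ridgeline→Slot 2, Onyx→Slot 1, Umbra→Slot 5, Harbor→Slot 6, Pioneer→Slot 7 = $743.
No other one-to-one assignment exceeds $769.

Max total: $769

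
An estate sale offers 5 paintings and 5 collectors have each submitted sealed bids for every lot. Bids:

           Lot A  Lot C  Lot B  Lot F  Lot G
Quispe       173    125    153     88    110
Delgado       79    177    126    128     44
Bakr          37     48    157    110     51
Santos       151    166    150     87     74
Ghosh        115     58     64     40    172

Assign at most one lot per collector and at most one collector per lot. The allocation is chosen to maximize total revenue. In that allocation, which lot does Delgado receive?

Optimal: Quispe→Lot A ($173), Delgado→Lot F ($128), Bakr→Lot B ($157), Santos→Lot C ($166), Ghosh→Lot G ($172) — total 173+128+157+166+172 = $796.
Column-greedy (each lot in turn goes to its best remaining collector) gives $766, worse by 30.
Delgado's own top lot is Lot C ($177), but forcing Delgado→Lot C and reassigning the rest optimally gives only $782 — worse by 14.

Delgado receives Lot F.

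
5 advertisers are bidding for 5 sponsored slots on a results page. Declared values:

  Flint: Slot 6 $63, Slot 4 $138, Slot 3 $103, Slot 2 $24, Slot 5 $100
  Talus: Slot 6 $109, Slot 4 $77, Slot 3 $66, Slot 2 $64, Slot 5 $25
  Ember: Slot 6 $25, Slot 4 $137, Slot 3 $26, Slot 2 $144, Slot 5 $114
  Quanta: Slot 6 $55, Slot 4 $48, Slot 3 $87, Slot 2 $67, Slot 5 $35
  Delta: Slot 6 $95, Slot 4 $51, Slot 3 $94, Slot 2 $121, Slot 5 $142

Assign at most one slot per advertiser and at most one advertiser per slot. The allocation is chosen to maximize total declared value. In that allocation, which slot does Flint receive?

Treat this as an assignment problem: match each advertiser to one slot.
Optimal: Flint→Slot 4 ($138), Talus→Slot 6 ($109), Ember→Slot 2 ($144), Quanta→Slot 3 ($87), Delta→Slot 5 ($142) — total 138+109+144+87+142 = $620.
Next-best assignment: Flint→Slot 4, Talus→Slot 6, Ember→Slot 5, Quanta→Slot 3, Delta→Slot 2 = $569.
Swapping Flint↔Talus (Flint→Slot 6 $63, Talus→Slot 4 $77) loses 107.
No other one-to-one assignment exceeds $620.

Flint receives Slot 4.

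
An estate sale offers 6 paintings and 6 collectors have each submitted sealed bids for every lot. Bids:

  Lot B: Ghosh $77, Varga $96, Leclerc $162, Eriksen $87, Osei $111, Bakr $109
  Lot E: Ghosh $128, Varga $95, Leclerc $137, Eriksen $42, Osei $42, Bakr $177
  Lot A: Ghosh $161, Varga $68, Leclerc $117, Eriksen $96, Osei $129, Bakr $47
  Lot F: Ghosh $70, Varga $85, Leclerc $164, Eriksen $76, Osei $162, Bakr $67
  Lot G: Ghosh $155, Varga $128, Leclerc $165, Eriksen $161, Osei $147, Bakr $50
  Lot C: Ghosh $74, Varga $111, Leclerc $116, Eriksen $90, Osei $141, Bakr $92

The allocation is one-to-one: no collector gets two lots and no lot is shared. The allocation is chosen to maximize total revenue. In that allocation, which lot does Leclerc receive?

Leclerc receives Lot B.

This is the linear assignment problem.
Optimal: Ghosh→Lot A ($161), Varga→Lot C ($111), Leclerc→Lot B ($162), Eriksen→Lot G ($161), Osei→Lot F ($162), Bakr→Lot E ($177) — total 161+111+162+161+162+177 = $934.
Row-greedy (each collector in turn takes its best remaining lot) gives $831, worse by 103.
No other one-to-one assignment exceeds $934.
Leclerc's own top lot is Lot G ($165), but forcing Leclerc→Lot G and reassigning the rest optimally gives only $863 — worse by 71.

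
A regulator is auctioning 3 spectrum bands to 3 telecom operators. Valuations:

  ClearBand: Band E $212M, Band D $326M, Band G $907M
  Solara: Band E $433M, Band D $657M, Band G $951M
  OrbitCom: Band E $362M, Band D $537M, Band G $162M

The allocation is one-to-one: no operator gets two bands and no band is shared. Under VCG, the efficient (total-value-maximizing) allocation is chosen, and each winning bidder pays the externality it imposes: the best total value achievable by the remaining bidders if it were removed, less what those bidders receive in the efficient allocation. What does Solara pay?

Efficient allocation: ClearBand→Band G ($907M), Solara→Band D ($657M), OrbitCom→Band E ($362M); total welfare W = $1926M.
Solara receives Band D at value $657M, so the others get W − 657 = $1269M.
Without Solara: best allocation of the remaining 2 bidders over all 3 bands is ClearBand→Band G ($907M), OrbitCom→Band D ($537M), total $1444M.
VCG payment = (others' best without Solara) − (others' welfare with Solara) = 1444 − 1269 = $175M.

Solara pays $175M.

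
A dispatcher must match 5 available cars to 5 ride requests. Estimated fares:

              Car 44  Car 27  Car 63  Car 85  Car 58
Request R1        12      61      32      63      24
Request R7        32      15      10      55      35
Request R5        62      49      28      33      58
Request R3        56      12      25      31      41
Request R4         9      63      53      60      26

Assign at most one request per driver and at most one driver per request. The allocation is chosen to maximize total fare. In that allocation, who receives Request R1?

Car 27 receives Request R1.

Treat this as an assignment problem: match each driver to one request.
Optimal: Car 44→Request R3 ($56), Car 27→Request R1 ($61), Car 63→Request R4 ($53), Car 85→Request R7 ($55), Car 58→Request R5 ($58) — total 56+61+53+55+58 = $283.
Row-greedy (each driver in turn takes its best remaining request) gives $253, worse by 30.
Next-best assignment: Car 44→Request R5, Car 27→Request R1, Car 63→Request R4, Car 85→Request R7, Car 58→Request R3 = $272.
Every other assignment is strictly worse.
Car 27's own top request is Request R4 ($63), but forcing Car 27→Request R4 and reassigning the rest optimally gives only $264 — worse by 19.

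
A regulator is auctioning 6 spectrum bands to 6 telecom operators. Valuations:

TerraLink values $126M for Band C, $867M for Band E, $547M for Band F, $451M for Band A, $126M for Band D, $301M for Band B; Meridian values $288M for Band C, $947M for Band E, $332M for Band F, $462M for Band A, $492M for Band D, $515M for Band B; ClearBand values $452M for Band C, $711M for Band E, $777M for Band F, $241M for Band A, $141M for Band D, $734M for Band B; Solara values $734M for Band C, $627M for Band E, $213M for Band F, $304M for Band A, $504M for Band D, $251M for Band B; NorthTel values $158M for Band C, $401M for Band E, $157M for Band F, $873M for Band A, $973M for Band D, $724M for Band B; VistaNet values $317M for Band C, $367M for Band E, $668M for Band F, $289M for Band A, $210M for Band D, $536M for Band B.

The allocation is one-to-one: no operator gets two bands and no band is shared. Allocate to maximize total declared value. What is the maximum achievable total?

Optimal: TerraLink→Band A ($451M), Meridian→Band E ($947M), ClearBand→Band B ($734M), Solara→Band C ($734M), NorthTel→Band D ($973M), VistaNet→Band F ($668M) — total 451+947+734+734+973+668 = $4507M.
Max-entry greedy (repeatedly take the single best remaining cell) gives $4418M, worse by 89.
Next-best assignment: TerraLink→Band E, Meridian→Band A, ClearBand→Band B, Solara→Band C, NorthTel→Band D, VistaNet→Band F = $4438M.
Swapping Meridian↔Solara (Meridian→Band C $288M, Solara→Band E $627M) loses 766.

Maximum total: $4507M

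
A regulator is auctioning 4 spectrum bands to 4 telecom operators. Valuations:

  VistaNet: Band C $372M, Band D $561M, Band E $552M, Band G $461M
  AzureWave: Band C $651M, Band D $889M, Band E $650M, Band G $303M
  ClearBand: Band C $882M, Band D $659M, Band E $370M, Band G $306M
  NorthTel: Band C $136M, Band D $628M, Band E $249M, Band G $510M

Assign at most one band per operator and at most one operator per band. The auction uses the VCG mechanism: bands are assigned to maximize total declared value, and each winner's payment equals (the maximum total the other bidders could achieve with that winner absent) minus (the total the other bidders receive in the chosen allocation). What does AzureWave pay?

Efficient allocation: VistaNet→Band E ($552M), AzureWave→Band D ($889M), ClearBand→Band C ($882M), NorthTel→Band G ($510M); total welfare W = $2833M.
AzureWave receives Band D at value $889M, so the others get W − 889 = $1944M.
Without AzureWave: best allocation of the remaining 3 bidders over all 4 bands is VistaNet→Band E ($552M), ClearBand→Band C ($882M), NorthTel→Band D ($628M), total $2062M.
VCG payment = (others' best without AzureWave) − (others' welfare with AzureWave) = 2062 − 1944 = $118M.

AzureWave pays $118M.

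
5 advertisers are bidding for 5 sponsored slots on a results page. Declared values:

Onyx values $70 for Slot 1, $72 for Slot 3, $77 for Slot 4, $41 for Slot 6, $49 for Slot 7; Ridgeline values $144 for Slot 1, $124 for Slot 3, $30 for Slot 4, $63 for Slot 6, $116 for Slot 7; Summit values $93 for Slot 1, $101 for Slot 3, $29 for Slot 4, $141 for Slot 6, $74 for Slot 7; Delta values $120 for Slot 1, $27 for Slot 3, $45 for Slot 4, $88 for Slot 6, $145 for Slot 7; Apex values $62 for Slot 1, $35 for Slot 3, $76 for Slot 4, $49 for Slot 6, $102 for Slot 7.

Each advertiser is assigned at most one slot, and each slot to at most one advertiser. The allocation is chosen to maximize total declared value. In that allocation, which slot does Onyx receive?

Optimal: Onyx→Slot 3 ($72), Ridgeline→Slot 1 ($144), Summit→Slot 6 ($141), Delta→Slot 7 ($145), Apex→Slot 4 ($76) — total 72+144+141+145+76 = $578.
Row-greedy (each advertiser in turn takes its best remaining slot) gives $542, worse by 36.
Next-best assignment: Onyx→Slot 4, Ridgeline→Slot 3, Summit→Slot 6, Delta→Slot 1, Apex→Slot 7 = $564.
Checked against all permutations: $578 is optimal.
Onyx's own top slot is Slot 4 ($77), but forcing Onyx→Slot 4 and reassigning the rest optimally gives only $564 — worse by 14.

Onyx receives Slot 3.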